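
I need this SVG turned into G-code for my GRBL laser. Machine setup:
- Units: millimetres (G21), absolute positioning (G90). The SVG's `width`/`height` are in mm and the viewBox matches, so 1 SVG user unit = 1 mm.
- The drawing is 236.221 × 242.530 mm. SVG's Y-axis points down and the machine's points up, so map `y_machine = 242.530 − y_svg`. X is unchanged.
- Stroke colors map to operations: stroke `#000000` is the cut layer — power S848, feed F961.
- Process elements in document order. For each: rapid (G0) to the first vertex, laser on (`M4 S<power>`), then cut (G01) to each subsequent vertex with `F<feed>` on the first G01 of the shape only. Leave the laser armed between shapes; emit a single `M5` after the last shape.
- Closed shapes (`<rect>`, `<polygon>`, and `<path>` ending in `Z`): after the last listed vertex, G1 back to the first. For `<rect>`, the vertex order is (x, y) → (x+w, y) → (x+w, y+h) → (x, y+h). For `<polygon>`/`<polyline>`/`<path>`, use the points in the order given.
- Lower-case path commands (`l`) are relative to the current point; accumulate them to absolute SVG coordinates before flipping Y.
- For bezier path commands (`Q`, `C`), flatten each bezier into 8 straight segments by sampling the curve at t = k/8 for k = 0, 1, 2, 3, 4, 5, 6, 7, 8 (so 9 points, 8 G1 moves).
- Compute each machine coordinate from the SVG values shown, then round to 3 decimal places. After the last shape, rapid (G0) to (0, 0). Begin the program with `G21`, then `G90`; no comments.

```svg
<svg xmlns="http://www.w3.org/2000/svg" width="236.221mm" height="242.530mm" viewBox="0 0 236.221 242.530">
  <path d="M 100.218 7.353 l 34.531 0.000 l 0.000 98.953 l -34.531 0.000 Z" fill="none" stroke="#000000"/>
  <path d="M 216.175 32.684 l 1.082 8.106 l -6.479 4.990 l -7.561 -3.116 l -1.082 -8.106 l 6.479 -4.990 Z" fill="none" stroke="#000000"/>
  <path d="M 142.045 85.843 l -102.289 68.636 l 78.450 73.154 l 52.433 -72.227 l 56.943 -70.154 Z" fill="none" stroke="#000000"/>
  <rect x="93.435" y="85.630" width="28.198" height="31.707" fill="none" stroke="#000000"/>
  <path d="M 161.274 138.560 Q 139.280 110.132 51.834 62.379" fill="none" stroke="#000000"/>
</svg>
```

viewBox `0 0 236.221 242.530` with mm width/height → 1 unit = 1 mm. Flip: y_m = 242.530 − y_svg.

**Shape 1** — `<path>` rectangle, stroke `#000000` → cut (S848, F961). Machine vertices: (100.218,235.177) → (134.749,235.177) → (134.749,136.224) → (100.218,136.224) → (100.218,235.177). Closed: final G1 returns to the first vertex.

**Shape 2** — `<path>` regular polygon, stroke `#000000` → cut (S848, F961). Machine vertices: (216.175,209.846) → (217.257,201.740) → (210.778,196.750) → (203.217,199.866) → (202.135,207.972) → (208.614,212.962) → (216.175,209.846). Closed: final G1 returns to the first vertex.

**Shape 3** — `<path>` closed polygon, stroke `#000000` → cut (S848, F961). Machine vertices: (142.045,156.687) → (39.756,88.051) → (118.206,14.897) → (170.639,87.124) → (227.582,157.278) → (142.045,156.687). Closed: final G1 returns to the first vertex.

**Shape 4** — `<rect>` rectangle, stroke `#000000` → cut (S848, F961). Machine vertices: (93.435,156.900) → (121.633,156.900) → (121.633,125.193) → (93.435,125.193) → (93.435,156.900). Closed: final G1 returns to the first vertex.

**Shape 5** — `<path>` quadratic bezier, stroke `#000000` → cut (S848, F961). Control points (SVG): P0=(161.274,138.560), P1=(139.280,110.132), P2=(51.834,62.379); sampled at t=k/8. Machine vertices: (161.274,103.970) → (154.753,111.379) → (146.186,119.392) → (135.574,128.009) → (122.917,137.229) → (108.214,147.054) → (91.466,157.482) → (72.673,168.515) → (51.834,180.151). Open path.

G21
G90
G0 X100.218 Y235.177
M4 S848
G01 X134.749 Y235.177 F961
G01 X134.749 Y136.224
G01 X100.218 Y136.224
G01 X100.218 Y235.177
G0 X216.175 Y209.846
M4 S848
G01 X217.257 Y201.740 F961
G01 X210.778 Y196.750
G01 X203.217 Y199.866
G01 X202.135 Y207.972
G01 X208.614 Y212.962
G01 X216.175 Y209.846
G0 X142.045 Y156.687
M4 S848
G01 X39.756 Y88.051 F961
G01 X118.206 Y14.897
G01 X170.639 Y87.124
G01 X227.582 Y157.278
G01 X142.045 Y156.687
G0 X93.435 Y156.900
M4 S848
G01 X121.633 Y156.900 F961
G01 X121.633 Y125.193
G01 X93.435 Y125.193
G01 X93.435 Y156.900
G0 X161.274 Y103.970
M4 S848
G01 X154.753 Y111.379 F961
G01 X146.186 Y119.392
G01 X135.574 Y128.009
G01 X122.917 Y137.229
G01 X108.214 Y147.054
G01 X91.466 Y157.482
G01 X72.673 Y168.515
G01 X51.834 Y180.151
M5
G0 X0.000 Y0.000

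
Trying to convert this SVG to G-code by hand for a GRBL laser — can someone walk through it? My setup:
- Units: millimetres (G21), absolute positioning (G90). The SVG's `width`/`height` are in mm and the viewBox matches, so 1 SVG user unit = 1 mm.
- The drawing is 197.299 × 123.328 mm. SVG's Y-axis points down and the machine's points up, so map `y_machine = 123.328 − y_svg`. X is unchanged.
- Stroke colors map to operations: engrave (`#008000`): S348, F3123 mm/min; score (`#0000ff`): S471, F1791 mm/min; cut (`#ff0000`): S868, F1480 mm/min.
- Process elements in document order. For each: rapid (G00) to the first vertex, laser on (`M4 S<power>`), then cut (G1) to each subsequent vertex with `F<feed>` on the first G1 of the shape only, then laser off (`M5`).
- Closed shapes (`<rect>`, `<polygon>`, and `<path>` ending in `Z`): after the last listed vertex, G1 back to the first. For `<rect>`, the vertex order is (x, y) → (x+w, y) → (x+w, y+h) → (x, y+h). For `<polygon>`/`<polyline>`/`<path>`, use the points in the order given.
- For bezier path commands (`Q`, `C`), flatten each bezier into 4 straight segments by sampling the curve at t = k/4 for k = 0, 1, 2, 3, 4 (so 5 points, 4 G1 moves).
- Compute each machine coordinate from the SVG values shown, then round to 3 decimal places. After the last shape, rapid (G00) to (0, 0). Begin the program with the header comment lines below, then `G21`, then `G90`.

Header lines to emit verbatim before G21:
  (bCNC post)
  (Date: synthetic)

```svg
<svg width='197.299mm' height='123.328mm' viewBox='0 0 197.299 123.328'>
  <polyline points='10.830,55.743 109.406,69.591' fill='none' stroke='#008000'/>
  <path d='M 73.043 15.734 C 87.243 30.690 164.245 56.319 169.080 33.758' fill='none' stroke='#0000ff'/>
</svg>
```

(bCNC post)
(Date: synthetic)
G21
G90
G00 X10.830 Y67.585
M4 S348
G1 X109.406 Y53.737 F3123
M5
G00 X73.043 Y107.594
M4 S471
G1 X93.359 Y95.296 F1791
G1 X124.573 Y84.513
G1 X154.031 Y80.765
G1 X169.080 Y89.570
M5
G00 X0.000 Y0.000

viewBox `0 0 197.299 123.328` with mm width/height → 1 unit = 1 mm. Flip: y_m = 123.328 − y_svg.

**Shape 1** — `<polyline>` line segment, stroke `#008000` → engrave (S348, F3123). Machine vertices: (10.830,67.585) → (109.406,53.737). Open path.

**Shape 2** — `<path>` cubic bezier, stroke `#0000ff` → score (S471, F1791). Control points (SVG): P0=(73.043,15.734), P1=(87.243,30.690), P2=(164.245,56.319), P3=(169.080,33.758); sampled at t=k/4. Machine vertices: (73.043,107.594) → (93.359,95.296) → (124.573,84.513) → (154.031,80.765) → (169.080,89.570). Open path.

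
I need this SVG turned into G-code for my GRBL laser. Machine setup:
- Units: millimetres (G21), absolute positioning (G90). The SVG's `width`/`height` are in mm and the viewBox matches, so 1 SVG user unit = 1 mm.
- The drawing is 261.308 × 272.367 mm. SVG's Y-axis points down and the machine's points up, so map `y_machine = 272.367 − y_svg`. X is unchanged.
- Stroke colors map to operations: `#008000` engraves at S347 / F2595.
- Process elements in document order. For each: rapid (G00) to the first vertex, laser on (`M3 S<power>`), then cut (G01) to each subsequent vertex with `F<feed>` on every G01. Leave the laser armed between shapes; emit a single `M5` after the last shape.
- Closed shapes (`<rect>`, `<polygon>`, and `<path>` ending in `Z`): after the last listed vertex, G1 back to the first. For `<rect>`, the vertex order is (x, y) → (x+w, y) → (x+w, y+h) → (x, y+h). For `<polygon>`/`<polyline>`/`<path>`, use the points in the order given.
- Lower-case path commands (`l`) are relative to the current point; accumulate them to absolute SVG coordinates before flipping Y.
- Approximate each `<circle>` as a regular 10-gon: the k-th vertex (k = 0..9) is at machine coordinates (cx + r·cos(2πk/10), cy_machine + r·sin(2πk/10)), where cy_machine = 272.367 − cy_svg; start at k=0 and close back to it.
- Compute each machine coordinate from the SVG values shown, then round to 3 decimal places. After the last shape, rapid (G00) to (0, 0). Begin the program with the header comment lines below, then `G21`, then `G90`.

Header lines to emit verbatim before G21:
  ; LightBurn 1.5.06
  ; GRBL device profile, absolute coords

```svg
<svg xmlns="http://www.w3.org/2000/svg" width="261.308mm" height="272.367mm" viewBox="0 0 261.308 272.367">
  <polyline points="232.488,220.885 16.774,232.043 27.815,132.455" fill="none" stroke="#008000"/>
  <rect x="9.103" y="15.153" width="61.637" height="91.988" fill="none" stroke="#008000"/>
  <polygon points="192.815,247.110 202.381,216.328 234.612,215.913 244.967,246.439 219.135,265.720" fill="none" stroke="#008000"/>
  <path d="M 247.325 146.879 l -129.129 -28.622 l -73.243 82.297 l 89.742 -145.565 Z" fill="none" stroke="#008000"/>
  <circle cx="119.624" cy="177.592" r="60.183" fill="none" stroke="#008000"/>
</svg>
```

; LightBurn 1.5.06
; GRBL device profile, absolute coords
G21
G90
G00 X232.488 Y51.482
M3 S347
G01 X16.774 Y40.324 F2595
G01 X27.815 Y139.912 F2595
G00 X9.103 Y257.214
M3 S347
G01 X70.740 Y257.214 F2595
G01 X70.740 Y165.226 F2595
G01 X9.103 Y165.226 F2595
G01 X9.103 Y257.214 F2595
G00 X192.815 Y25.257
M3 S347
G01 X202.381 Y56.039 F2595
G01 X234.612 Y56.454 F2595
G01 X244.967 Y25.928 F2595
G01 X219.135 Y6.647 F2595
G01 X192.815 Y25.257 F2595
G00 X247.325 Y125.488
M3 S347
G01 X118.196 Y154.110 F2595
G01 X44.953 Y71.813 F2595
G01 X134.695 Y217.378 F2595
G01 X247.325 Y125.488 F2595
G00 X179.807 Y94.775
M3 S347
G01 X168.313 Y130.150 F2595
G01 X138.222 Y152.012 F2595
G01 X101.026 Y152.012 F2595
G01 X70.935 Y130.150 F2595
G01 X59.441 Y94.775 F2595
G01 X70.935 Y59.400 F2595
G01 X101.026 Y37.538 F2595
G01 X138.222 Y37.538 F2595
G01 X168.313 Y59.400 F2595
G01 X179.807 Y94.775 F2595
M5
G00 X0.000 Y0.000

1 u = 1 mm; y_m = 272.367 − y.

[1] `<polyline>` open polyline, #008000→engrave S347 F2595: (232.488,51.482) → (16.774,40.324) → (27.815,139.912)

[2] `<rect>` rectangle, #008000→engrave S347 F2595: (9.103,257.214) → (70.740,257.214) → (70.740,165.226) → (9.103,165.226) → (9.103,257.214) (closed)

[3] `<polygon>` regular polygon, #008000→engrave S347 F2595: (192.815,25.257) → (202.381,56.039) → (234.612,56.454) → (244.967,25.928) → (219.135,6.647) → (192.815,25.257) (closed)

[4] `<path>` closed polygon, #008000→engrave S347 F2595: (247.325,125.488) → (118.196,154.110) → (44.953,71.813) → (134.695,217.378) → (247.325,125.488) (closed)

[5] `<circle>` circle, #008000→engrave S347 F2595: (179.807,94.775) → (168.313,130.150) → (138.222,152.012) → (101.026,152.012) → (70.935,130.150) → (59.441,94.775) → (70.935,59.400) → (101.026,37.538) → (138.222,37.538) → (168.313,59.400) → (179.807,94.775) (closed)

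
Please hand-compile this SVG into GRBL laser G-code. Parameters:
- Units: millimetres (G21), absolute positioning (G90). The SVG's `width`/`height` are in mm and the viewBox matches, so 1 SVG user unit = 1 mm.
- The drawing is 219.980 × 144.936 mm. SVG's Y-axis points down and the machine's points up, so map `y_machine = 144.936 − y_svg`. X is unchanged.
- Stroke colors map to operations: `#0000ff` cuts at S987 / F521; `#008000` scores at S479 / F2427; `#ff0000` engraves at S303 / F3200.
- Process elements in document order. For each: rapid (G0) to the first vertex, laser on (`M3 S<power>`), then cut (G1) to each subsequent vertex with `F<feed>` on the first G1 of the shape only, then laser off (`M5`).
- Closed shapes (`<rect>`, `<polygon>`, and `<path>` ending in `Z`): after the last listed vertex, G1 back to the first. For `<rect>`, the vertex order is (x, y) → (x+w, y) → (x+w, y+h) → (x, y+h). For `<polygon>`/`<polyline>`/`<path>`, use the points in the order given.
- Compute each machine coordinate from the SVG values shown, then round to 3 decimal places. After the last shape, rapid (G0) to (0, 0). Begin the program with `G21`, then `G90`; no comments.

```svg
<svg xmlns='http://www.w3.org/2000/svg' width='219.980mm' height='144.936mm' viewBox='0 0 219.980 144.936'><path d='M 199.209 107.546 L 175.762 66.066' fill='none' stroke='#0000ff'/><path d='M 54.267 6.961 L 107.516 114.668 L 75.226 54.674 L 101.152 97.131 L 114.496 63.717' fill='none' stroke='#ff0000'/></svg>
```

G21
G90
G0 X199.209 Y37.390
M3 S987
G1 X175.762 Y78.870 F521
M5
G0 X54.267 Y137.975
M3 S303
G1 X107.516 Y30.268 F3200
G1 X75.226 Y90.262
G1 X101.152 Y47.805
G1 X114.496 Y81.219
M5
G0 X0.000 Y0.000

Since the viewBox matches the mm dimensions, user units are millimetres directly. The only transform is the Y-flip y_m = 144.936 − y_svg.

Shape 1 is a line segment drawn with `<path>`. Its stroke #0000ff means cut at S987, F521. After flipping Y the toolpath is (199.209,37.390) → (175.762,78.870).

Shape 2 is a open polyline drawn with `<path>`. Its stroke #ff0000 means engrave at S303, F3200. After flipping Y the toolpath is (54.267,137.975) → (107.516,30.268) → (75.226,90.262) → (101.152,47.805) → (114.496,81.219).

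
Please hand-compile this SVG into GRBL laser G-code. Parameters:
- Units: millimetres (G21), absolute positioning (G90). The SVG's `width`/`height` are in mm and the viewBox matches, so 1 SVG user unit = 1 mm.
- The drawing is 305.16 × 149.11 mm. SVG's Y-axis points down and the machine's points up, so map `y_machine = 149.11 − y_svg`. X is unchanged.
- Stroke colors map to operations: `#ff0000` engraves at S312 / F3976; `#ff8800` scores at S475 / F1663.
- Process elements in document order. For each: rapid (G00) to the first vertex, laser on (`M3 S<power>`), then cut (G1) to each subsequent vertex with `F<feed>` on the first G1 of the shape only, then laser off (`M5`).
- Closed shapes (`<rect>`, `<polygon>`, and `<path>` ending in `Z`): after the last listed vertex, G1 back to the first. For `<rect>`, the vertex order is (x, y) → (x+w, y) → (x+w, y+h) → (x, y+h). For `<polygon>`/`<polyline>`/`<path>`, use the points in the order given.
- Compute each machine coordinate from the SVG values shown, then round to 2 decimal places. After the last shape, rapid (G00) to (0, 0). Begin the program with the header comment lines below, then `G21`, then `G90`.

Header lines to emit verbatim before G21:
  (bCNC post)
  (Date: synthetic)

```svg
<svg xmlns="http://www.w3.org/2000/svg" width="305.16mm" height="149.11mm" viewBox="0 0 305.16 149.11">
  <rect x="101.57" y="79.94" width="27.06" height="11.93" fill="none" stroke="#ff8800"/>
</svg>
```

(bCNC post)
(Date: synthetic)
G21
G90
G00 X101.57 Y69.17
M3 S475
G1 X128.63 Y69.17 F1663
G1 X128.63 Y57.24
G1 X101.57 Y57.24
G1 X101.57 Y69.17
M5
G00 X0.00 Y0.00

Since the viewBox matches the mm dimensions, user units are millimetres directly. The only transform is the Y-flip y_m = 149.11 − y_svg.

Shape 1 is a rectangle drawn with `<rect>`. Its stroke #ff8800 means score at S475, F1663. After flipping Y the toolpath is (101.57,69.17) → (128.63,69.17) → (128.63,57.24) → (101.57,57.24) → (101.57,69.17), returning to the start.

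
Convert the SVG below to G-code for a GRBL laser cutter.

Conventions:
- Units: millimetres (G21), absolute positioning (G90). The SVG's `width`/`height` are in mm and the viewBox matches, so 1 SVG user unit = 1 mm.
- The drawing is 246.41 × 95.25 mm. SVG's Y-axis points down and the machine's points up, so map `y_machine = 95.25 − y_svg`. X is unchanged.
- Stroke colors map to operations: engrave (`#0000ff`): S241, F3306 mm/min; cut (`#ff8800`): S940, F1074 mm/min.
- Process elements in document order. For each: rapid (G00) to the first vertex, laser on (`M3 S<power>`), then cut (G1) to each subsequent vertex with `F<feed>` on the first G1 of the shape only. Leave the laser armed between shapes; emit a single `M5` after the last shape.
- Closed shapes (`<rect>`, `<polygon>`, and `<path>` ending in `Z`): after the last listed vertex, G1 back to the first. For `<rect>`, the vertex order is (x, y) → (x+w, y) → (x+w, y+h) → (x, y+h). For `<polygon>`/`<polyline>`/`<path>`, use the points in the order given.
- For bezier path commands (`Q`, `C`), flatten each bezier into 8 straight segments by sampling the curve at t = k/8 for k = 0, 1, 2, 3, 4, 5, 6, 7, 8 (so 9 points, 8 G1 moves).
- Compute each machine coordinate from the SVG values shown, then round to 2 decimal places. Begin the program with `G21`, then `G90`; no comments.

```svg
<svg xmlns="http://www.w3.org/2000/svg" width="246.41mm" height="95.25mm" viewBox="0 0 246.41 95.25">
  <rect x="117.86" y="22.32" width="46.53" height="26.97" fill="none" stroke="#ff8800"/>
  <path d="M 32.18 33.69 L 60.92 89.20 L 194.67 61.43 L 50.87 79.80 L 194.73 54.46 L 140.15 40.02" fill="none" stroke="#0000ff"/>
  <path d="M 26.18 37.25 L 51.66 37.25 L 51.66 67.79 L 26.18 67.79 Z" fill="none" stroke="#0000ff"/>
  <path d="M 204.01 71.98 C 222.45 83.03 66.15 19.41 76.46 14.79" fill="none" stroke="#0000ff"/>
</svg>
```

G21
G90
G00 X117.86 Y72.93
M3 S940
G1 X164.39 Y72.93 F1074
G1 X164.39 Y45.96
G1 X117.86 Y45.96
G1 X117.86 Y72.93
G00 X32.18 Y61.56
M3 S241
G1 X60.92 Y6.05 F3306
G1 X194.67 Y33.82
G1 X50.87 Y15.45
G1 X194.73 Y40.79
G1 X140.15 Y55.23
G00 X26.18 Y58.00
M3 S241
G1 X51.66 Y58.00 F3306
G1 X51.66 Y27.46
G1 X26.18 Y27.46
G1 X26.18 Y58.00
G00 X204.01 Y23.27
M3 S241
G1 X203.40 Y22.37 F3306
G1 X190.41 Y26.89
G1 X169.04 Y35.29
G1 X143.28 Y45.99
G1 X117.15 Y57.42
G1 X94.63 Y68.02
G1 X79.74 Y76.22
G1 X76.46 Y80.46
M5

viewBox `0 0 246.41 95.25` with mm width/height → 1 unit = 1 mm. Flip: y_m = 95.25 − y_svg.

**Shape 1** — `<rect>` rectangle, stroke `#ff8800` → cut (S940, F1074). Machine vertices: (117.86,72.93) → (164.39,72.93) → (164.39,45.96) → (117.86,45.96) → (117.86,72.93). Closed: final G1 returns to the first vertex.

**Shape 2** — `<path>` open polyline, stroke `#0000ff` → engrave (S241, F3306). Machine vertices: (32.18,61.56) → (60.92,6.05) → (194.67,33.82) → (50.87,15.45) → (194.73,40.79) → (140.15,55.23). Open path.

**Shape 3** — `<path>` rectangle, stroke `#0000ff` → engrave (S241, F3306). Machine vertices: (26.18,58.00) → (51.66,58.00) → (51.66,27.46) → (26.18,27.46) → (26.18,58.00). Closed: final G1 returns to the first vertex.

**Shape 4** — `<path>` cubic bezier, stroke `#0000ff` → engrave (S241, F3306). Control points (SVG): P0=(204.01,71.98), P1=(222.45,83.03), P2=(66.15,19.41), P3=(76.46,14.79); sampled at t=k/8. Machine vertices: (204.01,23.27) → (203.40,22.37) → (190.41,26.89) → (169.04,35.29) → (143.28,45.99) → (117.15,57.42) → (94.63,68.02) → (79.74,76.22) → (76.46,80.46). Open path.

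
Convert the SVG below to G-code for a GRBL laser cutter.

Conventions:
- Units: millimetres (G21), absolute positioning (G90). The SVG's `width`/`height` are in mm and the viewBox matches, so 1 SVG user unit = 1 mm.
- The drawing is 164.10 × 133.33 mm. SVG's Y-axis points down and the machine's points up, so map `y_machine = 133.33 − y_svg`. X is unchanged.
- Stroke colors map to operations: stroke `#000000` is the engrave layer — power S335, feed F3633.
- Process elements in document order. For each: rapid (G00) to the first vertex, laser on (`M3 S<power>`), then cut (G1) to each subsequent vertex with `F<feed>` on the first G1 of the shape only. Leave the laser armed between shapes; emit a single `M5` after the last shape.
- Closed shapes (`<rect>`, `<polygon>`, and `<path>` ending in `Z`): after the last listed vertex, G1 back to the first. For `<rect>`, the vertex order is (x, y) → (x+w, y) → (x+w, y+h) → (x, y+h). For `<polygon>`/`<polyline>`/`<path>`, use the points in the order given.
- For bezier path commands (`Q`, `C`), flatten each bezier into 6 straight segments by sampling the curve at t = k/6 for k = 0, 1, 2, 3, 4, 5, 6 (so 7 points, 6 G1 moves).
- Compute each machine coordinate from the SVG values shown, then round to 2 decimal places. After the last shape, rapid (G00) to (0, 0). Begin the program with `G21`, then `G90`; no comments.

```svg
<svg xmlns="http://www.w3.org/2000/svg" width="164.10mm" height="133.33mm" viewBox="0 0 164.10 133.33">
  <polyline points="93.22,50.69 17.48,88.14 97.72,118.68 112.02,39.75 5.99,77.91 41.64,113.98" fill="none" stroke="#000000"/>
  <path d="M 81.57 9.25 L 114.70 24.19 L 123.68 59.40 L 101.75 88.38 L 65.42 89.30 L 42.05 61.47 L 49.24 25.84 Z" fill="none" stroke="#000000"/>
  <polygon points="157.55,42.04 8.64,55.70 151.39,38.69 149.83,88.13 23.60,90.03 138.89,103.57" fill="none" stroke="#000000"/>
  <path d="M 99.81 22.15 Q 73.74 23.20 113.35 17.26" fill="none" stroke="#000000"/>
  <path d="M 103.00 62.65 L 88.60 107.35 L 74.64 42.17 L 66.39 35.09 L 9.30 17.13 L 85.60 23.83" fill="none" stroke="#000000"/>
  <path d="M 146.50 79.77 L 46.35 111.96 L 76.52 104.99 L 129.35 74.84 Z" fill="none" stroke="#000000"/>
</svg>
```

1 u = 1 mm; y_m = 133.33 − y.

[1] `<polyline>` open polyline, #000000→engrave S335 F3633: (93.22,82.64) → (17.48,45.19) → (97.72,14.65) → (112.02,93.58) → (5.99,55.42) → (41.64,19.35)

[2] `<path>` regular polygon, #000000→engrave S335 F3633: (81.57,124.08) → (114.70,109.14) → (123.68,73.93) → (101.75,44.95) → (65.42,44.03) → (42.05,71.86) → (49.24,107.49) → (81.57,124.08) (closed)

[3] `<polygon>` closed polygon, #000000→engrave S335 F3633: (157.55,91.29) → (8.64,77.63) → (151.39,94.64) → (149.83,45.20) → (23.60,43.30) → (138.89,29.76) → (157.55,91.29) (closed)

[4] `<path>` quadratic bezier, #000000→engrave S335 F3633: (99.81,111.18) → (92.94,111.02) → (89.73,111.26) → (90.16,111.88) → (94.24,112.89) → (101.97,114.28) → (113.35,116.07)

[5] `<path>` open polyline, #000000→engrave S335 F3633: (103.00,70.68) → (88.60,25.98) → (74.64,91.16) → (66.39,98.24) → (9.30,116.20) → (85.60,109.50)

[6] `<path>` closed polygon, #000000→engrave S335 F3633: (146.50,53.56) → (46.35,21.37) → (76.52,28.34) → (129.35,58.49) → (146.50,53.56) (closed)

G21
G90
G00 X93.22 Y82.64
M3 S335
G1 X17.48 Y45.19 F3633
G1 X97.72 Y14.65
G1 X112.02 Y93.58
G1 X5.99 Y55.42
G1 X41.64 Y19.35
G00 X81.57 Y124.08
M3 S335
G1 X114.70 Y109.14 F3633
G1 X123.68 Y73.93
G1 X101.75 Y44.95
G1 X65.42 Y44.03
G1 X42.05 Y71.86
G1 X49.24 Y107.49
G1 X81.57 Y124.08
G00 X157.55 Y91.29
M3 S335
G1 X8.64 Y77.63 F3633
G1 X151.39 Y94.64
G1 X149.83 Y45.20
G1 X23.60 Y43.30
G1 X138.89 Y29.76
G1 X157.55 Y91.29
G00 X99.81 Y111.18
M3 S335
G1 X92.94 Y111.02 F3633
G1 X89.73 Y111.26
G1 X90.16 Y111.88
G1 X94.24 Y112.89
G1 X101.97 Y114.28
G1 X113.35 Y116.07
G00 X103.00 Y70.68
M3 S335
G1 X88.60 Y25.98 F3633
G1 X74.64 Y91.16
G1 X66.39 Y98.24
G1 X9.30 Y116.20
G1 X85.60 Y109.50
G00 X146.50 Y53.56
M3 S335
G1 X46.35 Y21.37 F3633
G1 X76.52 Y28.34
G1 X129.35 Y58.49
G1 X146.50 Y53.56
M5
G00 X0.00 Y0.00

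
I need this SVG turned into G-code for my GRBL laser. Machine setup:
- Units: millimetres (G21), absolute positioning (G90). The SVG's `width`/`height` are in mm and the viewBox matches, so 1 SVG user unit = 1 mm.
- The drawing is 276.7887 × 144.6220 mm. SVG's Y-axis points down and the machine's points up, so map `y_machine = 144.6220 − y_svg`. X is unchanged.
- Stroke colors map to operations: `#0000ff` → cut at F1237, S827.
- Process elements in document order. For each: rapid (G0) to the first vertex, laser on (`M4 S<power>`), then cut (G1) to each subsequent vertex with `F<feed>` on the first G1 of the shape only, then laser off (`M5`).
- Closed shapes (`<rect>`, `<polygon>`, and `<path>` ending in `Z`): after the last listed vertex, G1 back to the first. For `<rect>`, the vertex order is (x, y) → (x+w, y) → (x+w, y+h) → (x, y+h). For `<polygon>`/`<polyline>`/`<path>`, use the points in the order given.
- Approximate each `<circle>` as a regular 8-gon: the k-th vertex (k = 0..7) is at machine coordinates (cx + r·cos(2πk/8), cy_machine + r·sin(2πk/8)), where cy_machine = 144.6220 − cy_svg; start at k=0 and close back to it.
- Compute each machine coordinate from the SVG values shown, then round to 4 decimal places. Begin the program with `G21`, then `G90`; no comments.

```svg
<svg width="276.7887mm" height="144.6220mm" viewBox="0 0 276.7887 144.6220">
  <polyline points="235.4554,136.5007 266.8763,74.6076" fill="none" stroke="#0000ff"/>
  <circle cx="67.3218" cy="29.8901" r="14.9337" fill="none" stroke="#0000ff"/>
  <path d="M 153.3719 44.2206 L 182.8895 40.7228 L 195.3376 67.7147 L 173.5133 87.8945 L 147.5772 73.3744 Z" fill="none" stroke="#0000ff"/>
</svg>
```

G21
G90
G0 X235.4554 Y8.1213
M4 S827
G1 X266.8763 Y70.0144 F1237
M5
G0 X82.2555 Y114.7319
M4 S827
G1 X77.8815 Y125.2916 F1237
G1 X67.3218 Y129.6656
G1 X56.7621 Y125.2916
G1 X52.3881 Y114.7319
G1 X56.7621 Y104.1722
G1 X67.3218 Y99.7982
G1 X77.8815 Y104.1722
G1 X82.2555 Y114.7319
M5
G0 X153.3719 Y100.4014
M4 S827
G1 X182.8895 Y103.8992 F1237
G1 X195.3376 Y76.9073
G1 X173.5133 Y56.7275
G1 X147.5772 Y71.2476
G1 X153.3719 Y100.4014
M5

Since the viewBox matches the mm dimensions, user units are millimetres directly. The only transform is the Y-flip y_m = 144.6220 − y_svg.

Shape 1 is a line segment drawn with `<polyline>`. Its stroke #0000ff means cut at S827, F1237. After flipping Y the toolpath is (235.4554,8.1213) → (266.8763,70.0144).

Shape 2 is a circle drawn with `<circle>`. Its stroke #0000ff means cut at S827, F1237. After flipping Y the toolpath is (82.2555,114.7319) → (77.8815,125.2916) → (67.3218,129.6656) → (56.7621,125.2916) → (52.3881,114.7319) → (56.7621,104.1722) → (67.3218,99.7982) → (77.8815,104.1722) → (82.2555,114.7319), returning to the start.

Shape 3 is a regular polygon drawn with `<path>`. Its stroke #0000ff means cut at S827, F1237. After flipping Y the toolpath is (153.3719,100.4014) → (182.8895,103.8992) → (195.3376,76.9073) → (173.5133,56.7275) → (147.5772,71.2476) → (153.3719,100.4014), returning to the start.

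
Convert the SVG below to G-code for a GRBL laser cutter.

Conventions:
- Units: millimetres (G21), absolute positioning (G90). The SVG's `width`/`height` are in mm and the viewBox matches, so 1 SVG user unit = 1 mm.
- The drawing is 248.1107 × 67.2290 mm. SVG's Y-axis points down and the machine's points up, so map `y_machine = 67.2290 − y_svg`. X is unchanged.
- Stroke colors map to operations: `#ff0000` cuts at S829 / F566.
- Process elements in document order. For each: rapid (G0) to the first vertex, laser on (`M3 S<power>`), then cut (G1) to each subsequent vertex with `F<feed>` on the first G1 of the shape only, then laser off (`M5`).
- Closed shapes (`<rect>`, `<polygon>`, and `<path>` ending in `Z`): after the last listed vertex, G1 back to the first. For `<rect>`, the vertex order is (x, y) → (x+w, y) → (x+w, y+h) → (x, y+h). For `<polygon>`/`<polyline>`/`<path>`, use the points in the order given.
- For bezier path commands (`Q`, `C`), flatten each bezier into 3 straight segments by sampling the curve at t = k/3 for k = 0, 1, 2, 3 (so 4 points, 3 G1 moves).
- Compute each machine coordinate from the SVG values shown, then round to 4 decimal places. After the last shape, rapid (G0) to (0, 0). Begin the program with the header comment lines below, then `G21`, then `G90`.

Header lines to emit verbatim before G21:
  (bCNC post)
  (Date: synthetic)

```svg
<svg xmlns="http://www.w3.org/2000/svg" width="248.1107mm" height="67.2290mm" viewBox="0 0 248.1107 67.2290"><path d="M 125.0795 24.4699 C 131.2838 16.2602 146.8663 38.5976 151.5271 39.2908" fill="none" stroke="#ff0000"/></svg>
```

viewBox `0 0 248.1107 67.2290` with mm width/height → 1 unit = 1 mm. Flip: y_m = 67.2290 − y_svg.

**Shape 1** — `<path>` cubic bezier, stroke `#ff0000` → cut (S829, F566). Control points (SVG): P0=(125.0795,24.4699), P1=(131.2838,16.2602), P2=(146.8663,38.5976), P3=(151.5271,39.2908); sampled at t=k/3. Machine vertices: (125.0795,42.7591) → (133.6580,42.7194) → (143.9776,33.9131) → (151.5271,27.9382). Open path.

(bCNC post)
(Date: synthetic)
G21
G90
G0 X125.0795 Y42.7591
M3 S829
G1 X133.6580 Y42.7194 F566
G1 X143.9776 Y33.9131
G1 X151.5271 Y27.9382
M5
G0 X0.0000 Y0.0000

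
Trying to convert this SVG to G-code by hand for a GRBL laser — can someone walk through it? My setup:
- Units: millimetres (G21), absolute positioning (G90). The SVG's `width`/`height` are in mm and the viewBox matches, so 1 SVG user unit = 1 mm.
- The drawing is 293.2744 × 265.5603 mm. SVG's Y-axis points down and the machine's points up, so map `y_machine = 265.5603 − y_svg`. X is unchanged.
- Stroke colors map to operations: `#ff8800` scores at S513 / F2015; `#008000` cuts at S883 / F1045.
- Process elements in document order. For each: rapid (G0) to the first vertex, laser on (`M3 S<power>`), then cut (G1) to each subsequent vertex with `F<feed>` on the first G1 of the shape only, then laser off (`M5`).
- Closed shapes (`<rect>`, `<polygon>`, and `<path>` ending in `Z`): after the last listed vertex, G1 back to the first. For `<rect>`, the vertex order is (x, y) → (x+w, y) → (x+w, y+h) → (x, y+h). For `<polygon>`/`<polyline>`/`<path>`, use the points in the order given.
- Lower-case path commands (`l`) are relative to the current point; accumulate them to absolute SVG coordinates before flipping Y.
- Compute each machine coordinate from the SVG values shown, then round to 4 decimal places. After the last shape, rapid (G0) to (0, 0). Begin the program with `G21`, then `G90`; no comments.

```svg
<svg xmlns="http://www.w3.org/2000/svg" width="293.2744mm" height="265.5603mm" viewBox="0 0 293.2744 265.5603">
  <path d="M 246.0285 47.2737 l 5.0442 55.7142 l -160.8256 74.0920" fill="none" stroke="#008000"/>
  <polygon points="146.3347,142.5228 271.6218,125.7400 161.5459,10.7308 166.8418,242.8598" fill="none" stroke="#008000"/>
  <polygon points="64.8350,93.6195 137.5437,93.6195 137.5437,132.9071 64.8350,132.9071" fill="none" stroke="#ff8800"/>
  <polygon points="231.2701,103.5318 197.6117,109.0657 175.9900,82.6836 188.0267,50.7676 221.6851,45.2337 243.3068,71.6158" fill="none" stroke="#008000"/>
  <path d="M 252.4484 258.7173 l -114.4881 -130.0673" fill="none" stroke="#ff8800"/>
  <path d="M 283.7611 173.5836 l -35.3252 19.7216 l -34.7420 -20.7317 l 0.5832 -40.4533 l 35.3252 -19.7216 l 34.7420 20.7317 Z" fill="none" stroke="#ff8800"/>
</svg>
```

Since the viewBox matches the mm dimensions, user units are millimetres directly. The only transform is the Y-flip y_m = 265.5603 − y_svg.

Shape 1 is a open polyline drawn with `<path>`. Its stroke #008000 means cut at S883, F1045. After flipping Y the toolpath is (246.0285,218.2866) → (251.0727,162.5724) → (90.2471,88.4804).

Shape 2 is a closed polygon drawn with `<polygon>`. Its stroke #008000 means cut at S883, F1045. After flipping Y the toolpath is (146.3347,123.0375) → (271.6218,139.8203) → (161.5459,254.8295) → (166.8418,22.7005) → (146.3347,123.0375), returning to the start.

Shape 3 is a rectangle drawn with `<polygon>`. Its stroke #ff8800 means score at S513, F2015. After flipping Y the toolpath is (64.8350,171.9408) → (137.5437,171.9408) → (137.5437,132.6532) → (64.8350,132.6532) → (64.8350,171.9408), returning to the start.

Shape 4 is a regular polygon drawn with `<polygon>`. Its stroke #008000 means cut at S883, F1045. After flipping Y the toolpath is (231.2701,162.0285) → (197.6117,156.4946) → (175.9900,182.8767) → (188.0267,214.7927) → (221.6851,220.3266) → (243.3068,193.9445) → (231.2701,162.0285), returning to the start.

Shape 5 is a line segment drawn with `<path>`. Its stroke #ff8800 means score at S513, F2015. After flipping Y the toolpath is (252.4484,6.8430) → (137.9603,136.9103).

Shape 6 is a regular polygon drawn with `<path>`. Its stroke #ff8800 means score at S513, F2015. After flipping Y the toolpath is (283.7611,91.9767) → (248.4359,72.2551) → (213.6939,92.9868) → (214.2771,133.4401) → (249.6023,153.1617) → (284.3443,132.4300) → (283.7611,91.9767), returning to the start.

G21
G90
G0 X246.0285 Y218.2866
M3 S883
G1 X251.0727 Y162.5724 F1045
G1 X90.2471 Y88.4804
M5
G0 X146.3347 Y123.0375
M3 S883
G1 X271.6218 Y139.8203 F1045
G1 X161.5459 Y254.8295
G1 X166.8418 Y22.7005
G1 X146.3347 Y123.0375
M5
G0 X64.8350 Y171.9408
M3 S513
G1 X137.5437 Y171.9408 F2015
G1 X137.5437 Y132.6532
G1 X64.8350 Y132.6532
G1 X64.8350 Y171.9408
M5
G0 X231.2701 Y162.0285
M3 S883
G1 X197.6117 Y156.4946 F1045
G1 X175.9900 Y182.8767
G1 X188.0267 Y214.7927
G1 X221.6851 Y220.3266
G1 X243.3068 Y193.9445
G1 X231.2701 Y162.0285
M5
G0 X252.4484 Y6.8430
M3 S513
G1 X137.9603 Y136.9103 F2015
M5
G0 X283.7611 Y91.9767
M3 S513
G1 X248.4359 Y72.2551 F2015
G1 X213.6939 Y92.9868
G1 X214.2771 Y133.4401
G1 X249.6023 Y153.1617
G1 X284.3443 Y132.4300
G1 X283.7611 Y91.9767
M5
G0 X0.0000 Y0.0000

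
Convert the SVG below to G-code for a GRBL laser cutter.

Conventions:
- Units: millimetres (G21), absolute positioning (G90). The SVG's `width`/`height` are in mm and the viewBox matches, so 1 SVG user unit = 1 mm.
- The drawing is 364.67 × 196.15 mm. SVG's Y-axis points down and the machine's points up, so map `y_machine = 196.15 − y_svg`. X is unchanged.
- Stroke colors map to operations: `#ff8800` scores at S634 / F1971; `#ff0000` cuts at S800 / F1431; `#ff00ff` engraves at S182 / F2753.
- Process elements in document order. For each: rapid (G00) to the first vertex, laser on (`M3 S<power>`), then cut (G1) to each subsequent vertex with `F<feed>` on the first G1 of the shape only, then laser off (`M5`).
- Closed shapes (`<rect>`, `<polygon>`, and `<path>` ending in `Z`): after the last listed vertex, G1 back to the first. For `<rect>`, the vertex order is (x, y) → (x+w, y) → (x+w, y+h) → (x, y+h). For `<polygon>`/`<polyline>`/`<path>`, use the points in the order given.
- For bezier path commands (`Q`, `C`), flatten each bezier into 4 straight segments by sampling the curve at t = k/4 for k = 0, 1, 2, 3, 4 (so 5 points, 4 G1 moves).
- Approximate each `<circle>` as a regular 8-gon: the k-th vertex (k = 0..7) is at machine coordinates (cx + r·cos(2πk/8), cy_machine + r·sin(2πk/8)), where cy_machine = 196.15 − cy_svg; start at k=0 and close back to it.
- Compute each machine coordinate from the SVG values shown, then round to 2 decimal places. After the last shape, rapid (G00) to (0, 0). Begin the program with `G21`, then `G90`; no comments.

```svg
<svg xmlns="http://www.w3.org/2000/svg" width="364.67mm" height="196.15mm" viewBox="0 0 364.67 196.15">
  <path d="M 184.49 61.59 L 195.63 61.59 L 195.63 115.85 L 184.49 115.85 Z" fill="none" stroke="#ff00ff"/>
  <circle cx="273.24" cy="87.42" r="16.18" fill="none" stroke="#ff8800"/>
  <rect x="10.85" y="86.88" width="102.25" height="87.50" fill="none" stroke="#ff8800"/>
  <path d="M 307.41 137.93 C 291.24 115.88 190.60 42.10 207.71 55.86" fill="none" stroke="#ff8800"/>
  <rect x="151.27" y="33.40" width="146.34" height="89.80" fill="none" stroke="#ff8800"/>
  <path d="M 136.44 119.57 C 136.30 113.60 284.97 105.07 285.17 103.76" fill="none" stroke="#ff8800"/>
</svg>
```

G21
G90
G00 X184.49 Y134.56
M3 S182
G1 X195.63 Y134.56 F2753
G1 X195.63 Y80.30
G1 X184.49 Y80.30
G1 X184.49 Y134.56
M5
G00 X289.42 Y108.73
M3 S634
G1 X284.68 Y120.17 F1971
G1 X273.24 Y124.91
G1 X261.80 Y120.17
G1 X257.06 Y108.73
G1 X261.80 Y97.29
G1 X273.24 Y92.55
G1 X284.68 Y97.29
G1 X289.42 Y108.73
M5
G00 X10.85 Y109.27
M3 S634
G1 X113.10 Y109.27 F1971
G1 X113.10 Y21.77
G1 X10.85 Y21.77
G1 X10.85 Y109.27
M5
G00 X307.41 Y58.22
M3 S634
G1 X282.60 Y82.28 F1971
G1 X245.08 Y112.68
G1 X213.80 Y136.37
G1 X207.71 Y140.29
M5
G00 X151.27 Y162.75
M3 S634
G1 X297.61 Y162.75 F1971
G1 X297.61 Y72.95
G1 X151.27 Y72.95
G1 X151.27 Y162.75
M5
G00 X136.44 Y76.58
M3 S634
G1 X159.59 Y81.38 F1971
G1 X210.68 Y86.23
G1 X261.83 Y90.21
G1 X285.17 Y92.39
M5
G00 X0.00 Y0.00

viewBox `0 0 364.67 196.15` with mm width/height → 1 unit = 1 mm. Flip: y_m = 196.15 − y_svg.

**Shape 1** — `<path>` rectangle, stroke `#ff00ff` → engrave (S182, F2753). Machine vertices: (184.49,134.56) → (195.63,134.56) → (195.63,80.30) → (184.49,80.30) → (184.49,134.56). Closed: final G1 returns to the first vertex.

**Shape 2** — `<circle>` circle, stroke `#ff8800` → score (S634, F1971). Machine vertices: (289.42,108.73) → (284.68,120.17) → (273.24,124.91) → (261.80,120.17) → (257.06,108.73) → (261.80,97.29) → (273.24,92.55) → (284.68,97.29) → (289.42,108.73). Closed: final G1 returns to the first vertex.

**Shape 3** — `<rect>` rectangle, stroke `#ff8800` → score (S634, F1971). Machine vertices: (10.85,109.27) → (113.10,109.27) → (113.10,21.77) → (10.85,21.77) → (10.85,109.27). Closed: final G1 returns to the first vertex.

**Shape 4** — `<path>` cubic bezier, stroke `#ff8800` → score (S634, F1971). Control points (SVG): P0=(307.41,137.93), P1=(291.24,115.88), P2=(190.60,42.10), P3=(207.71,55.86); sampled at t=k/4. Machine vertices: (307.41,58.22) → (282.60,82.28) → (245.08,112.68) → (213.80,136.37) → (207.71,140.29). Open path.

**Shape 5** — `<rect>` rectangle, stroke `#ff8800` → score (S634, F1971). Machine vertices: (151.27,162.75) → (297.61,162.75) → (297.61,72.95) → (151.27,72.95) → (151.27,162.75). Closed: final G1 returns to the first vertex.

**Shape 6** — `<path>` cubic bezier, stroke `#ff8800` → score (S634, F1971). Control points (SVG): P0=(136.44,119.57), P1=(136.30,113.60), P2=(284.97,105.07), P3=(285.17,103.76); sampled at t=k/4. Machine vertices: (136.44,76.58) → (159.59,81.38) → (210.68,86.23) → (261.83,90.21) → (285.17,92.39). Open path.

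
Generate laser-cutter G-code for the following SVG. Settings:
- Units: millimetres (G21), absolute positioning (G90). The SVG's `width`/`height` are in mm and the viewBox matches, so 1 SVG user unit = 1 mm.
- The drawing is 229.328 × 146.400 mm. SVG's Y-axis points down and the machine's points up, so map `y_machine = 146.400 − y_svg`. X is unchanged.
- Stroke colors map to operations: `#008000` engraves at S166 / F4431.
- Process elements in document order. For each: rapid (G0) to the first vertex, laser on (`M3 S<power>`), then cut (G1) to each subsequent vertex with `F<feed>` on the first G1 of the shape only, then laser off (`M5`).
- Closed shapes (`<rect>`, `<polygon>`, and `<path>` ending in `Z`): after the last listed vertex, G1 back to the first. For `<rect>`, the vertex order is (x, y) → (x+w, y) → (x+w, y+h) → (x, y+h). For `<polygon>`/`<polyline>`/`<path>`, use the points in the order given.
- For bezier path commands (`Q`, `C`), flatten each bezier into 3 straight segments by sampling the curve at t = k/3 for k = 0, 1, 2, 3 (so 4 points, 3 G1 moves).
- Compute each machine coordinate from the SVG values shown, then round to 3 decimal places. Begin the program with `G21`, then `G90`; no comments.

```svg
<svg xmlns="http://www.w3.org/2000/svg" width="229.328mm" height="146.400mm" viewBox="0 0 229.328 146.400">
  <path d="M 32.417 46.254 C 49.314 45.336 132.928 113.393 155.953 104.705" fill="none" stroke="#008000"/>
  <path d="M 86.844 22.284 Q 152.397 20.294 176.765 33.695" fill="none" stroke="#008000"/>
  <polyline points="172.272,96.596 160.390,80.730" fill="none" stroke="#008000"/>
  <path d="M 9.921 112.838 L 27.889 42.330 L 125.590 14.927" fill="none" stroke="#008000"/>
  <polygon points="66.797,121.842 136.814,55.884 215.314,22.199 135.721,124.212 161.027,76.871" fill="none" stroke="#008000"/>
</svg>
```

G21
G90
G0 X32.417 Y100.146
M3 S166
G1 X66.838 Y83.469 F4431
G1 X117.447 Y53.192
G1 X155.953 Y41.695
M5
G0 X86.844 Y124.116
M3 S166
G1 X125.970 Y123.733 F4431
G1 X155.944 Y119.929
G1 X176.765 Y112.705
M5
G0 X172.272 Y49.804
M3 S166
G1 X160.390 Y65.670 F4431
M5
G0 X9.921 Y33.562
M3 S166
G1 X27.889 Y104.070 F4431
G1 X125.590 Y131.473
M5
G0 X66.797 Y24.558
M3 S166
G1 X136.814 Y90.516 F4431
G1 X215.314 Y124.201
G1 X135.721 Y22.188
G1 X161.027 Y69.529
G1 X66.797 Y24.558
M5

Since the viewBox matches the mm dimensions, user units are millimetres directly. The only transform is the Y-flip y_m = 146.400 − y_svg.

Shape 1 is a cubic bezier drawn with `<path>`. Its stroke #008000 means engrave at S166, F4431. After flipping Y the toolpath is (32.417,100.146) → (66.838,83.469) → (117.447,53.192) → (155.953,41.695).

Shape 2 is a quadratic bezier drawn with `<path>`. Its stroke #008000 means engrave at S166, F4431. After flipping Y the toolpath is (86.844,124.116) → (125.970,123.733) → (155.944,119.929) → (176.765,112.705).

Shape 3 is a line segment drawn with `<polyline>`. Its stroke #008000 means engrave at S166, F4431. After flipping Y the toolpath is (172.272,49.804) → (160.390,65.670).

Shape 4 is a open polyline drawn with `<path>`. Its stroke #008000 means engrave at S166, F4431. After flipping Y the toolpath is (9.921,33.562) → (27.889,104.070) → (125.590,131.473).

Shape 5 is a closed polygon drawn with `<polygon>`. Its stroke #008000 means engrave at S166, F4431. After flipping Y the toolpath is (66.797,24.558) → (136.814,90.516) → (215.314,124.201) → (135.721,22.188) → (161.027,69.529) → (66.797,24.558), returning to the start.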